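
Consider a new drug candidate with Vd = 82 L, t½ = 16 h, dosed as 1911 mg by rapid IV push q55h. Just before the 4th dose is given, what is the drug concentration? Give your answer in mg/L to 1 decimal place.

2.4 mg/L

f = (1/2)^(τ/t½) = (1/2)^(55/16) ≈ 0.0923.
C₀ = D/Vd = 1911/82 ≈ 23.305 mg/L.
Before the 4th dose, 3 doses have been given. Superposition: Cmin = C₀·(f + f² + … + f^3).
≈ 23.305 × (0.0923 + 0.0085 + 0.0008) ≈ 23.305 × 0.1016 ≈ 2.368 mg/L.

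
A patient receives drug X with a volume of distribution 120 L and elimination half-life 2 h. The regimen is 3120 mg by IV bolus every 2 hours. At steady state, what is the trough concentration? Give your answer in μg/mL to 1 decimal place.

τ = 2 h = 1 half-life, so f = (1/2)^1 = 0.5.
Accumulation ratio R = 1/(1 − f) = 1/0.5 = 2/1.
Single-dose peak C₀ = D/Vd = 3120/120 = 26 μg/mL.
Steady-state peak Cmax,ss = C₀·R = 26 × 2/1 ≈ 52.000 μg/mL.
Steady-state trough Cmin,ss = Cmax,ss·f ≈ 52.000 × 0.5 ≈ 26.000 μg/mL.

26.0 μg/mL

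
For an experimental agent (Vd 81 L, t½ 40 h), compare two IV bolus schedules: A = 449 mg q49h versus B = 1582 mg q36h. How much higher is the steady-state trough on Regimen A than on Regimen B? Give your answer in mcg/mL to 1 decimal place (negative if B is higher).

-18.4 mcg/mL

Regimen A: f = (1/2)^(49/40) ≈ 0.4278; Cmin,ss = (449/81)·f/(1−f) ≈ 4.144 mcg/mL.
Regimen B: f = (1/2)^(36/40) ≈ 0.5359; Cmin,ss = (1582/81)·f/(1−f) ≈ 22.552 mcg/mL.
Difference ≈ 4.144 − 22.552 ≈ -18.408 mcg/mL.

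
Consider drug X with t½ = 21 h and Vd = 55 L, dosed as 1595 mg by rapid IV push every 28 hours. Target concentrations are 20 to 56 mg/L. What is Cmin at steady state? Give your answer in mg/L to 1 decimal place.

19.1 mg/L

k = ln2/t½ = ln2/21 ≈ 0.033007 h⁻¹; fraction remaining f = e^(−kτ) = e^(−0.033007×28) ≈ 0.3969.
Accumulation ratio R = 1/(1 − f) ≈ 1/0.6031 ≈ 1.6581.
Each bolus raises the concentration by D/Vd = 1595/55 ≈ 29.000 mg/L.
Steady-state peak Cmax,ss = C₀·R ≈ 29.000 × 1.6581 ≈ 48.085 mg/L.
Steady-state trough Cmin,ss = Cmax,ss·f ≈ 48.085 × 0.3969 ≈ 19.085 mg/L.
Trough 19.1 mg/L vs MEC 20 mg/L: subtherapeutic.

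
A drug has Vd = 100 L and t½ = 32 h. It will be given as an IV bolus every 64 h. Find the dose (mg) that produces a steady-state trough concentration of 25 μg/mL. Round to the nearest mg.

7500 mg

τ/t½ = 64/32 ≈ 2, so f = (1/2)^(64/32) ≈ 0.250000.
Cmin,ss = (D/Vd)·f/(1−f), so D = Cmin,ss·Vd·(1−f)/f.
D = 25 × 100 × (1−f)/f ≈ 25 × 100 × 3.00000 ≈ 7500.00 mg.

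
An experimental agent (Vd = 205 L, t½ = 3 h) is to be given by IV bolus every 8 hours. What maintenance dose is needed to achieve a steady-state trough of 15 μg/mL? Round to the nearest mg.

τ/t½ = 8/3 ≈ 2.6667, so f = (1/2)^(8/3) ≈ 0.157490.
Cmin,ss = (D/Vd)·f/(1−f), so D = Cmin,ss·Vd·(1−f)/f.
D = 15 × 205 × (1−f)/f ≈ 15 × 205 × 5.34961 ≈ 16450.05 mg.

16450 mg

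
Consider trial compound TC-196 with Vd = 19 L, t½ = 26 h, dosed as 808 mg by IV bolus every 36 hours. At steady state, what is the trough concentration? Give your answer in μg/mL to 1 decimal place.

26.4 μg/mL

Over one 36-h interval, 36/26 ≈ 1.3846 half-lives elapse, leaving f ≈ 0.3830 of each dose.
Each bolus raises the concentration by D/Vd = 808/19 ≈ 42.526 μg/mL.
Steady-state trough Cmin,ss = C₀·f/(1−f) ≈ 42.526 × 0.3830/0.6170 ≈ 26.398 μg/mL.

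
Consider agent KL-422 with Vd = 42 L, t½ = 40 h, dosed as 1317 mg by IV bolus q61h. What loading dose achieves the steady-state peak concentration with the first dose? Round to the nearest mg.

2018 mg

f = (1/2)^(61/40) ≈ 0.347480; accumulation ratio R = 1/(1−f) ≈ 1.53252.
Loading dose to hit Cmax,ss on first dose: D_load = D_maint·R ≈ 1317 × 1.53252 ≈ 2018.33 mg.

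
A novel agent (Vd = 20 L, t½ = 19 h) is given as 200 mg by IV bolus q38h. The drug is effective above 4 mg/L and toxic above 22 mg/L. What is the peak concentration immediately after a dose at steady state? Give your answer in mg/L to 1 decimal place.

13.3 mg/L

The dosing interval is 2 half-lives, so f = 2^(−2) = 0.25.
At steady state, R = 1/(1 − 0.25) = 4/3.
Single-dose peak C₀ = D/Vd = 200/20 = 10 mg/L.
Steady-state peak Cmax,ss = C₀·R = 10 × 4/3 ≈ 13.333 mg/L.
Peak 13.3 mg/L vs MTC 22 mg/L: below toxic threshold.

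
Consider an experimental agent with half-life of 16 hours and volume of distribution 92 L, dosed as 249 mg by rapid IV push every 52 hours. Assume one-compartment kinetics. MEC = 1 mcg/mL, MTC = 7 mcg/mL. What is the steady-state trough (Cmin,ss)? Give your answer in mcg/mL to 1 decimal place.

τ/t½ = 52/16 ≈ 3.25, so fraction remaining f = (1/2)^(52/16) ≈ 0.1051.
Accumulation ratio R = 1/(1 − f) ≈ 1/0.8949 ≈ 1.1174.
Single-dose peak C₀ = D/Vd = 249/92 ≈ 2.707 mcg/mL.
Cmax,ss = C₀/(1 − f) ≈ 2.707/0.8949 ≈ 3.025 mcg/mL.
Steady-state trough Cmin,ss = Cmax,ss·f ≈ 3.025 × 0.1051 ≈ 0.318 mcg/mL.
Trough 0.3 mcg/mL vs MEC 1 mcg/mL: subtherapeutic.

0.3 mcg/mL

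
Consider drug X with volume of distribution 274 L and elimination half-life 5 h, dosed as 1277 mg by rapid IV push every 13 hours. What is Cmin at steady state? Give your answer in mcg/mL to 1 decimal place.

Over one 13-h interval, 13/5 ≈ 2.6 half-lives elapse, leaving f ≈ 0.1649 of each dose.
Single-dose peak C₀ = D/Vd = 1277/274 ≈ 4.661 mcg/mL.
Steady-state trough Cmin,ss = C₀·f/(1−f) ≈ 4.661 × 0.1649/0.8351 ≈ 0.920 mcg/mL.

0.9 mcg/mL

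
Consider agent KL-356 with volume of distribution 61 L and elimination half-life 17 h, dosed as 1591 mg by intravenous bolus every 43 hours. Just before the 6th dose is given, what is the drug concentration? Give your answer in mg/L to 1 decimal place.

5.5 mg/L

f = (1/2)^(τ/t½) = (1/2)^(43/17) ≈ 0.1732.
C₀ = D/Vd = 1591/61 ≈ 26.082 mg/L.
Before the 6th dose, 5 doses have been given. Superposition: Cmin = C₀·(f + f² + … + f^5).
≈ 26.082 × (0.1732 + 0.0300 + 0.0052 + 0.0009 + 0.0002) ≈ 26.082 × 0.2095 ≈ 5.464 mg/L.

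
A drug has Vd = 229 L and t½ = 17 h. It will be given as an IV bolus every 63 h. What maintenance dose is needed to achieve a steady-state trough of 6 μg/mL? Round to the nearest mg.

16556 mg

τ/t½ = 63/17 ≈ 3.7059, so f = (1/2)^(63/17) ≈ 0.076633.
Cmin,ss = (D/Vd)·f/(1−f), so D = Cmin,ss·Vd·(1−f)/f.
D = 6 × 229 × (1−f)/f ≈ 6 × 229 × 12.04921 ≈ 16555.61 mg.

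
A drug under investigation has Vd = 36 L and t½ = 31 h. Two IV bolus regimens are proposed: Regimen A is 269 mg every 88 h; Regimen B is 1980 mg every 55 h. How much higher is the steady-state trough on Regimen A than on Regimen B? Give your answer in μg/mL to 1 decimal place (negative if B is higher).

-21.5 μg/mL

Regimen A: f = (1/2)^(88/31) ≈ 0.1398; Cmin,ss = (269/36)·f/(1−f) ≈ 1.214 μg/mL.
Regimen B: f = (1/2)^(55/31) ≈ 0.2924; Cmin,ss = (1980/36)·f/(1−f) ≈ 22.728 μg/mL.
Difference ≈ 1.214 − 22.728 ≈ -21.514 μg/mL.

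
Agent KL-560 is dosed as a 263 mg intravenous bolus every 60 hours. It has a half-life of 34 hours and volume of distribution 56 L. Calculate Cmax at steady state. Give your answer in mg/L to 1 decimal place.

τ/t½ = 60/34 ≈ 1.7647, so fraction remaining f = (1/2)^(60/34) ≈ 0.2943.
Accumulation ratio R = 1/(1 − f) ≈ 1/0.7057 ≈ 1.4170.
Each bolus raises the concentration by D/Vd = 263/56 ≈ 4.696 mg/L.
Cmax,ss = C₀/(1 − f) ≈ 4.696/0.7057 ≈ 6.654 mg/L.

6.7 mg/L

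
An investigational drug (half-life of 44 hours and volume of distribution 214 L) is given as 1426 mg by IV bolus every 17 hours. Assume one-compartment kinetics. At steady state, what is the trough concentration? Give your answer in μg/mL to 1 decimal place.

21.7 μg/mL

Over one 17-h interval, 17/44 ≈ 0.38636 half-lives elapse, leaving f ≈ 0.7651 of each dose.
Accumulation ratio R = 1/(1 − f) ≈ 1/0.2349 ≈ 4.2571.
Single-dose peak C₀ = D/Vd = 1426/214 ≈ 6.664 μg/mL.
Cmax,ss = C₀/(1 − f) ≈ 6.664/0.2349 ≈ 28.370 μg/mL.
Steady-state trough Cmin,ss = Cmax,ss·f ≈ 28.370 × 0.7651 ≈ 21.706 μg/mL.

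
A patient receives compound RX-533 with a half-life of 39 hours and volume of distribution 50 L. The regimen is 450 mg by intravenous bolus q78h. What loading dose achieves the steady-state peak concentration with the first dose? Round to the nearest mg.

600 mg

f = (1/2)^(78/39) ≈ 0.250000; accumulation ratio R = 1/(1−f) ≈ 1.33333.
Loading dose to hit Cmax,ss on first dose: D_load = D_maint·R ≈ 450 × 1.33333 ≈ 600.00 mg.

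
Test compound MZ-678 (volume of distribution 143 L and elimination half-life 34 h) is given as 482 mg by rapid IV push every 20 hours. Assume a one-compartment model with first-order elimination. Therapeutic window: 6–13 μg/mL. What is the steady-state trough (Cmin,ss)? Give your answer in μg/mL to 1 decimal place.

6.7 μg/mL

Over one 20-h interval, 20/34 ≈ 0.58824 half-lives elapse, leaving f ≈ 0.6652 of each dose.
Each bolus raises the concentration by D/Vd = 482/143 ≈ 3.371 μg/mL.
Steady-state trough Cmin,ss = C₀·f/(1−f) ≈ 3.371 × 0.6652/0.3348 ≈ 6.698 μg/mL.
Trough 6.7 μg/mL vs MEC 6 μg/mL: adequate.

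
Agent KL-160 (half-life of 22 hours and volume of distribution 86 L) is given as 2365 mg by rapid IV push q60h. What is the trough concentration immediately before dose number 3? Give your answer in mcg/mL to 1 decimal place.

4.8 mcg/mL

f = (1/2)^(τ/t½) = (1/2)^(60/22) ≈ 0.1510.
C₀ = D/Vd = 2365/86 ≈ 27.500 mcg/mL.
Before the 3rd dose, 2 doses have been given. Superposition: Cmin = C₀·(f + f²).
≈ 27.500 × (0.1510 + 0.0228) ≈ 27.500 × 0.1738 ≈ 4.780 mcg/mL.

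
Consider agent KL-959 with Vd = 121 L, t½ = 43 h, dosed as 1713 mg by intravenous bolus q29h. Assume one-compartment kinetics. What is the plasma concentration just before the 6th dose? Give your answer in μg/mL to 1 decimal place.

21.5 μg/mL

f = (1/2)^(τ/t½) = (1/2)^(29/43) ≈ 0.6266.
C₀ = D/Vd = 1713/121 ≈ 14.157 μg/mL.
Before the 6th dose, 5 doses have been given. Superposition: Cmin = C₀·(f + f² + … + f^5).
≈ 14.157 × (0.6266 + 0.3926 + 0.2460 + 0.1542 + 0.0966) ≈ 14.157 × 1.5160 ≈ 21.462 μg/mL.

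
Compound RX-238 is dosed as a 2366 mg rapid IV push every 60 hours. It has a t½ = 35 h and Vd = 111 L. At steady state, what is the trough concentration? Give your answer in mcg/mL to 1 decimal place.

k = ln2/t½ = ln2/35 ≈ 0.019804 h⁻¹; fraction remaining f = e^(−kτ) = e^(−0.019804×60) ≈ 0.3048.
Accumulation ratio R = 1/(1 − f) ≈ 1/0.6952 ≈ 1.4384.
Single-dose peak C₀ = D/Vd = 2366/111 ≈ 21.315 mcg/mL.
Steady-state peak Cmax,ss = C₀·R ≈ 21.315 × 1.4384 ≈ 30.659 mcg/mL.
Steady-state trough Cmin,ss = Cmax,ss·f ≈ 30.659 × 0.3048 ≈ 9.345 mcg/mL.

9.3 mcg/mL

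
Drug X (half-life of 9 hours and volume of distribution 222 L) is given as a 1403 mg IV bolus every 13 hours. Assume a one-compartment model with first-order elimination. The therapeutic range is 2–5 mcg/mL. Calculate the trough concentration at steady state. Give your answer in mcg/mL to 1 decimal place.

k = ln2/t½ = ln2/9 ≈ 0.077016 h⁻¹; fraction remaining f = e^(−kτ) = e^(−0.077016×13) ≈ 0.3674.
Each bolus raises the concentration by D/Vd = 1403/222 ≈ 6.320 mcg/mL.
Steady-state trough Cmin,ss = C₀·f/(1−f) ≈ 6.320 × 0.3674/0.6326 ≈ 3.671 mcg/mL.
Trough 3.7 mcg/mL vs MEC 2 mcg/mL: adequate.

3.7 mcg/mL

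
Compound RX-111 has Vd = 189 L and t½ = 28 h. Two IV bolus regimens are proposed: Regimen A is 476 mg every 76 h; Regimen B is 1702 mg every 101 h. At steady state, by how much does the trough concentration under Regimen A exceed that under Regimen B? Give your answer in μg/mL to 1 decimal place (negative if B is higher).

-0.4 μg/mL

Regimen A: f = (1/2)^(76/28) ≈ 0.1524; Cmin,ss = (476/189)·f/(1−f) ≈ 0.453 μg/mL.
Regimen B: f = (1/2)^(101/28) ≈ 0.0821; Cmin,ss = (1702/189)·f/(1−f) ≈ 0.805 μg/mL.
Difference ≈ 0.453 − 0.805 ≈ -0.352 μg/mL.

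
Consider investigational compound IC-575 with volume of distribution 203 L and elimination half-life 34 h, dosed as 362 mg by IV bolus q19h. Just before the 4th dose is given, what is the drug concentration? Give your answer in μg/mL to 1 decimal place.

f = (1/2)^(τ/t½) = (1/2)^(19/34) ≈ 0.6789.
C₀ = D/Vd = 362/203 ≈ 1.783 μg/mL.
Before the 4th dose, 3 doses have been given. Superposition: Cmin = C₀·(f + f² + … + f^3).
≈ 1.783 × (0.6789 + 0.4609 + 0.3129) ≈ 1.783 × 1.4527 ≈ 2.590 μg/mL.

2.6 μg/mL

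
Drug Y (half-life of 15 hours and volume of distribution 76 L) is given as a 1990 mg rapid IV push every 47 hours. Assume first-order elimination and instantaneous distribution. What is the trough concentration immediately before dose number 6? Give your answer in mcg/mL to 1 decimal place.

3.4 mcg/mL

f = (1/2)^(τ/t½) = (1/2)^(47/15) ≈ 0.1140.
C₀ = D/Vd = 1990/76 ≈ 26.184 mcg/mL.
Before the 6th dose, 5 doses have been given. Superposition: Cmin = C₀·(f + f² + … + f^5).
≈ 26.184 × (0.1140 + 0.0130 + 0.0015 + 0.0002 + 0.0000) ≈ 26.184 × 0.1287 ≈ 3.370 mcg/mL.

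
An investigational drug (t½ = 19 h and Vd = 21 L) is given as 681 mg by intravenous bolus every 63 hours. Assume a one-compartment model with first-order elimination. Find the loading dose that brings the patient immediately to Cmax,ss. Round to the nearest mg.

f = (1/2)^(63/19) ≈ 0.100426; accumulation ratio R = 1/(1−f) ≈ 1.11164.
Loading dose to hit Cmax,ss on first dose: D_load = D_maint·R ≈ 681 × 1.11164 ≈ 757.03 mg.

757 mg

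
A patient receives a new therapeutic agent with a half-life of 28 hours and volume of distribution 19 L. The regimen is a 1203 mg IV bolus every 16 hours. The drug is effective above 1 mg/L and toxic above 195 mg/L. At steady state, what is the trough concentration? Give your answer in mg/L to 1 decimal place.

Over one 16-h interval, 16/28 ≈ 0.57143 half-lives elapse, leaving f ≈ 0.6730 of each dose.
Accumulation ratio R = 1/(1 − f) ≈ 1/0.3270 ≈ 3.0581.
Each bolus raises the concentration by D/Vd = 1203/19 ≈ 63.316 mg/L.
Steady-state peak Cmax,ss = C₀·R ≈ 63.316 × 3.0581 ≈ 193.627 mg/L.
Steady-state trough Cmin,ss = Cmax,ss·f ≈ 193.627 × 0.6730 ≈ 130.311 mg/L.
Trough 130.3 mg/L vs MEC 1 mg/L: adequate.

130.3 mg/L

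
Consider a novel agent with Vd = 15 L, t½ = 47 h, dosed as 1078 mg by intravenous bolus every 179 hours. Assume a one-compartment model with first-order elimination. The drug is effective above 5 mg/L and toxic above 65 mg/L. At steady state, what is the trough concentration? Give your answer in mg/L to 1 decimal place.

τ/t½ = 179/47 ≈ 3.8085, so fraction remaining f = (1/2)^(179/47) ≈ 0.0714.
At steady state, accumulation factor R = 1/(1 − e^(−kτ)) ≈ 1.0769.
Single-dose peak C₀ = D/Vd = 1078/15 ≈ 71.867 mg/L.
Steady-state peak Cmax,ss = C₀·R ≈ 71.867 × 1.0769 ≈ 77.394 mg/L.
One interval later, Cmin,ss = Cmax,ss·e^(−kτ) ≈ 77.394 × 0.0714 ≈ 5.526 mg/L.
Trough 5.5 mg/L vs MEC 5 mg/L: adequate.

5.5 mg/L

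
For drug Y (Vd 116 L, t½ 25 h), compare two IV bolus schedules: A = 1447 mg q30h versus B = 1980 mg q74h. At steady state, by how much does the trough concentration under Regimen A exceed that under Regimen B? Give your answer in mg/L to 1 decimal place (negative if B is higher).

7.1 mg/L

Regimen A: f = (1/2)^(30/25) ≈ 0.4353; Cmin,ss = (1447/116)·f/(1−f) ≈ 9.616 mg/L.
Regimen B: f = (1/2)^(74/25) ≈ 0.1285; Cmin,ss = (1980/116)·f/(1−f) ≈ 2.517 mg/L.
Difference ≈ 9.616 − 2.517 ≈ 7.099 mg/L.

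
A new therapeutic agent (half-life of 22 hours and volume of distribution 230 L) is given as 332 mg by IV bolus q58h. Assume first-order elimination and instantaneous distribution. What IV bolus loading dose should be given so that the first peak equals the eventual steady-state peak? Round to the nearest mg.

396 mg

f = (1/2)^(58/22) ≈ 0.160833; accumulation ratio R = 1/(1−f) ≈ 1.19166.
Loading dose to hit Cmax,ss on first dose: D_load = D_maint·R ≈ 332 × 1.19166 ≈ 395.63 mg.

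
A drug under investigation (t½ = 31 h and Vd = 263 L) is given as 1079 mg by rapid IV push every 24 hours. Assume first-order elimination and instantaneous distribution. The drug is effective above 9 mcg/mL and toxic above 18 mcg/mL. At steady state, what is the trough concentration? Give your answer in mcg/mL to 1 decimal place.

5.8 mcg/mL

τ/t½ = 24/31 ≈ 0.77419, so fraction remaining f = (1/2)^(24/31) ≈ 0.5847.
At steady state, accumulation factor R = 1/(1 − e^(−kτ)) ≈ 2.4079.
Single-dose peak C₀ = D/Vd = 1079/263 ≈ 4.103 mcg/mL.
Steady-state peak Cmax,ss = C₀·R ≈ 4.103 × 2.4079 ≈ 9.880 mcg/mL.
Steady-state trough Cmin,ss = Cmax,ss·f ≈ 9.880 × 0.5847 ≈ 5.777 mcg/mL.
Trough 5.8 mcg/mL vs MEC 9 mcg/mL: subtherapeutic.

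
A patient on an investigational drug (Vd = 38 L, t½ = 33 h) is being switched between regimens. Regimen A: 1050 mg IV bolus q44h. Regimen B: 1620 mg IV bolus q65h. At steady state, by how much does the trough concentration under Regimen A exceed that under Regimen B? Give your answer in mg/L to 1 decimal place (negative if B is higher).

Regimen A: f = (1/2)^(44/33) ≈ 0.3969; Cmin,ss = (1050/38)·f/(1−f) ≈ 18.184 mg/L.
Regimen B: f = (1/2)^(65/33) ≈ 0.2553; Cmin,ss = (1620/38)·f/(1−f) ≈ 14.615 mg/L.
Difference ≈ 18.184 − 14.615 ≈ 3.569 mg/L.

3.6 mg/L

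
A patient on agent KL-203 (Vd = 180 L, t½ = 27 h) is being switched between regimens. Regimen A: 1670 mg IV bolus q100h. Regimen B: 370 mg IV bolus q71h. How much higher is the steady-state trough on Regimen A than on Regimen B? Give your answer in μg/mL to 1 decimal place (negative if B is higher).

0.4 μg/mL

Regimen A: f = (1/2)^(100/27) ≈ 0.0767; Cmin,ss = (1670/180)·f/(1−f) ≈ 0.771 μg/mL.
Regimen B: f = (1/2)^(71/27) ≈ 0.1616; Cmin,ss = (370/180)·f/(1−f) ≈ 0.396 μg/mL.
Difference ≈ 0.771 − 0.396 ≈ 0.375 μg/mL.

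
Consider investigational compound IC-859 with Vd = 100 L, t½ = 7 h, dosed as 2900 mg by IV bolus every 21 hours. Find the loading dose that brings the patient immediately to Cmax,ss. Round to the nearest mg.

3314 mg

f = (1/2)^(21/7) ≈ 0.125000; accumulation ratio R = 1/(1−f) ≈ 1.14286.
Loading dose to hit Cmax,ss on first dose: D_load = D_maint·R ≈ 2900 × 1.14286 ≈ 3314.29 mg.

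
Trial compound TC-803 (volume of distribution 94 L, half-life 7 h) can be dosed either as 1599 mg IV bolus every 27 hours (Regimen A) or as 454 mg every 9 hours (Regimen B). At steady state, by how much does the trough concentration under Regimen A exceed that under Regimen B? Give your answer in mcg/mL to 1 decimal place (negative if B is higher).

Regimen A: f = (1/2)^(27/7) ≈ 0.0690; Cmin,ss = (1599/94)·f/(1−f) ≈ 1.261 mcg/mL.
Regimen B: f = (1/2)^(9/7) ≈ 0.4102; Cmin,ss = (454/94)·f/(1−f) ≈ 3.359 mcg/mL.
Difference ≈ 1.261 − 3.359 ≈ -2.098 mcg/mL.

-2.1 mcg/mL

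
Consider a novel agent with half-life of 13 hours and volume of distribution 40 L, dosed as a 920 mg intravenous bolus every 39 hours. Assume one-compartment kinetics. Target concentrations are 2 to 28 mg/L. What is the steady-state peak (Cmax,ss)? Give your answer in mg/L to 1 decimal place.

The dosing interval is 3 half-lives, so f = 2^(−3) = 0.125.
Accumulation ratio R = 1/(1 − f) = 1/0.875 = 8/7.
Single-dose peak C₀ = D/Vd = 920/40 = 23 mg/L.
Steady-state peak Cmax,ss = C₀·R = 23 × 8/7 ≈ 26.286 mg/L.
Peak 26.3 mg/L vs MTC 28 mg/L: below toxic threshold.

26.3 mg/L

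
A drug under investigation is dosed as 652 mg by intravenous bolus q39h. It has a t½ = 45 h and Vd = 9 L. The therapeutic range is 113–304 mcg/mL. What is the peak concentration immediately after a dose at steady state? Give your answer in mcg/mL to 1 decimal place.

160.4 mcg/mL

τ/t½ = 39/45 ≈ 0.86667, so fraction remaining f = (1/2)^(39/45) ≈ 0.5484.
Accumulation ratio R = 1/(1 − f) ≈ 1/0.4516 ≈ 2.2143.
Each bolus raises the concentration by D/Vd = 652/9 ≈ 72.444 mcg/mL.
Steady-state peak Cmax,ss = C₀·R ≈ 72.444 × 2.2143 ≈ 160.413 mcg/mL.
Peak 160.4 mcg/mL vs MTC 304 mcg/mL: below toxic threshold.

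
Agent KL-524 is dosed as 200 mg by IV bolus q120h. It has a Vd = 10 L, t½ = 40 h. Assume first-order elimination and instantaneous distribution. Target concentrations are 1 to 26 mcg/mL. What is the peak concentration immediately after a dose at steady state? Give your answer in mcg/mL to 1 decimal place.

22.9 mcg/mL

τ = 120 h = 3 half-lives, so f = (1/2)^3 = 0.125.
At steady state, R = 1/(1 − 0.125) = 8/7.
Single-dose peak C₀ = D/Vd = 200/10 = 20 mcg/mL.
Steady-state peak Cmax,ss = C₀·R = 20 × 8/7 ≈ 22.857 mcg/mL.
Peak 22.9 mcg/mL vs MTC 26 mcg/mL: below toxic threshold.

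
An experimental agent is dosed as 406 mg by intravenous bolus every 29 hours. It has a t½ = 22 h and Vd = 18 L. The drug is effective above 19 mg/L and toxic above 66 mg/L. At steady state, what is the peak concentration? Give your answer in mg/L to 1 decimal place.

37.7 mg/L

Over one 29-h interval, 29/22 ≈ 1.3182 half-lives elapse, leaving f ≈ 0.4010 of each dose.
At steady state, accumulation factor R = 1/(1 − e^(−kτ)) ≈ 1.6694.
Each bolus raises the concentration by D/Vd = 406/18 ≈ 22.556 mg/L.
Cmax,ss = C₀/(1 − f) ≈ 22.556/0.5990 ≈ 37.656 mg/L.
Peak 37.7 mg/L vs MTC 66 mg/L: below toxic threshold.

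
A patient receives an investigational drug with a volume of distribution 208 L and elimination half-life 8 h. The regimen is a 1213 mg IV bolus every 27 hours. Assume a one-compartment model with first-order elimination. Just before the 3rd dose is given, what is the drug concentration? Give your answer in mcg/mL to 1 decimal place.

f = (1/2)^(τ/t½) = (1/2)^(27/8) ≈ 0.0964.
C₀ = D/Vd = 1213/208 ≈ 5.832 mcg/mL.
Before the 3rd dose, 2 doses have been given. Superposition: Cmin = C₀·(f + f²).
≈ 5.832 × (0.0964 + 0.0093) ≈ 5.832 × 0.1057 ≈ 0.616 mcg/mL.

0.6 mcg/mL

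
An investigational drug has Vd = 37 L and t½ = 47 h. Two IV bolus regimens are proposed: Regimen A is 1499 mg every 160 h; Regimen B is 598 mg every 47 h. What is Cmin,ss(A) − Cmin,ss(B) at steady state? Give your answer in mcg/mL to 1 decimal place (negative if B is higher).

-11.9 mcg/mL

Regimen A: f = (1/2)^(160/47) ≈ 0.0945; Cmin,ss = (1499/37)·f/(1−f) ≈ 4.228 mcg/mL.
Regimen B: f = (1/2)^(47/47) ≈ 0.5000; Cmin,ss = (598/37)·f/(1−f) ≈ 16.162 mcg/mL.
Difference ≈ 4.228 − 16.162 ≈ -11.934 mcg/mL.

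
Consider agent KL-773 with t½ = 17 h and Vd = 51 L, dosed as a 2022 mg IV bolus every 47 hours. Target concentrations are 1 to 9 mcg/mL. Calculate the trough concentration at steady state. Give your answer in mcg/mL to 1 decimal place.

6.8 mcg/mL

k = ln2/t½ = ln2/17 ≈ 0.040773 h⁻¹; fraction remaining f = e^(−kτ) = e^(−0.040773×47) ≈ 0.1471.
Accumulation ratio R = 1/(1 − f) ≈ 1/0.8529 ≈ 1.1725.
Single-dose peak C₀ = D/Vd = 2022/51 ≈ 39.647 mcg/mL.
Steady-state peak Cmax,ss = C₀·R ≈ 39.647 × 1.1725 ≈ 46.486 mcg/mL.
Steady-state trough Cmin,ss = Cmax,ss·f ≈ 46.486 × 0.1471 ≈ 6.838 mcg/mL.
Trough 6.8 mcg/mL vs MEC 1 mcg/mL: adequate.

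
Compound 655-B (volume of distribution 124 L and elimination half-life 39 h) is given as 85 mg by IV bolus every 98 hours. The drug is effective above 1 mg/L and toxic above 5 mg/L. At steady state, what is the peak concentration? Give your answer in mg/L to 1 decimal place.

0.8 mg/L

Over one 98-h interval, 98/39 ≈ 2.5128 half-lives elapse, leaving f ≈ 0.1752 of each dose.
Accumulation ratio R = 1/(1 − f) ≈ 1/0.8248 ≈ 1.2124.
Single-dose peak C₀ = D/Vd = 85/124 ≈ 0.685 mg/L.
Steady-state peak Cmax,ss = C₀·R ≈ 0.685 × 1.2124 ≈ 0.830 mg/L.
Peak 0.8 mg/L vs MTC 5 mg/L: below toxic threshold.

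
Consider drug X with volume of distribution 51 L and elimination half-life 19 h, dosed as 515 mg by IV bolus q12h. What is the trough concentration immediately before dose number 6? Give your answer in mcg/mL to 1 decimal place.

16.3 mcg/mL

f = (1/2)^(τ/t½) = (1/2)^(12/19) ≈ 0.6455.
C₀ = D/Vd = 515/51 ≈ 10.098 mcg/mL.
Before the 6th dose, 5 doses have been given. Superposition: Cmin = C₀·(f + f² + … + f^5).
≈ 10.098 × (0.6455 + 0.4167 + 0.2690 + 0.1736 + 0.1121) ≈ 10.098 × 1.6169 ≈ 16.327 mcg/mL.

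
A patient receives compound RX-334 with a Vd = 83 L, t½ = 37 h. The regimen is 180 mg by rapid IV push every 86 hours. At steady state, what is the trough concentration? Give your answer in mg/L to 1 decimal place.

Over one 86-h interval, 86/37 ≈ 2.3243 half-lives elapse, leaving f ≈ 0.1997 of each dose.
Each bolus raises the concentration by D/Vd = 180/83 ≈ 2.169 mg/L.
Steady-state trough Cmin,ss = C₀·f/(1−f) ≈ 2.169 × 0.1997/0.8003 ≈ 0.541 mg/L.

0.5 mg/L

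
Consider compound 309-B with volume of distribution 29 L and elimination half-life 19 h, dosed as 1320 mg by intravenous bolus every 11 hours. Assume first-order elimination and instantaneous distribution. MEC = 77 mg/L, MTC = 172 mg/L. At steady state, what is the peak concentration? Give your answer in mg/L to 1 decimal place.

137.7 mg/L

k = ln2/t½ = ln2/19 ≈ 0.036481 h⁻¹; fraction remaining f = e^(−kτ) = e^(−0.036481×11) ≈ 0.6695.
At steady state, accumulation factor R = 1/(1 − e^(−kτ)) ≈ 3.0257.
Each bolus raises the concentration by D/Vd = 1320/29 ≈ 45.517 mg/L.
Steady-state peak Cmax,ss = C₀·R ≈ 45.517 × 3.0257 ≈ 137.721 mg/L.
Peak 137.7 mg/L vs MTC 172 mg/L: below toxic threshold.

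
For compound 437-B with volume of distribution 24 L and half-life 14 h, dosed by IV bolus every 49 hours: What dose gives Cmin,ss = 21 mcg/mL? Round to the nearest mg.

5198 mg

τ/t½ = 49/14 ≈ 3.5, so f = (1/2)^(49/14) ≈ 0.088388.
Cmin,ss = (D/Vd)·f/(1−f), so D = Cmin,ss·Vd·(1−f)/f.
D = 21 × 24 × (1−f)/f ≈ 21 × 24 × 10.31375 ≈ 5198.13 mg.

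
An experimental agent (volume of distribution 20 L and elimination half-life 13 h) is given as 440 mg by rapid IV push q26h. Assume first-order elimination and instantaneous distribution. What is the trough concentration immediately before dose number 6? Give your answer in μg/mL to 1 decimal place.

f = (1/2)^(τ/t½) = (1/2)^(26/13) ≈ 0.2500.
C₀ = D/Vd = 440/20 ≈ 22.000 μg/mL.
Before the 6th dose, 5 doses have been given. Superposition: Cmin = C₀·(f + f² + … + f^5).
≈ 22.000 × (0.2500 + 0.0625 + 0.0156 + 0.0039 + 0.0010) ≈ 22.000 × 0.3330 ≈ 7.326 μg/mL.

7.3 μg/mL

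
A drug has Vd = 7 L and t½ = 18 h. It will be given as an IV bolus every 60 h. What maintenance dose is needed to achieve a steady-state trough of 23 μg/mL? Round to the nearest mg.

τ/t½ = 60/18 ≈ 3.3333, so f = (1/2)^(60/18) ≈ 0.099213.
Cmin,ss = (D/Vd)·f/(1−f), so D = Cmin,ss·Vd·(1−f)/f.
D = 23 × 7 × (1−f)/f ≈ 23 × 7 × 9.07932 ≈ 1461.77 mg.

1462 mg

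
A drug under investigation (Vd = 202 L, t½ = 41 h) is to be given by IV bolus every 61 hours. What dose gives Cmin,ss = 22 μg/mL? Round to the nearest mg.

8020 mg

τ/t½ = 61/41 ≈ 1.4878, so f = (1/2)^(61/41) ≈ 0.356555.
Cmin,ss = (D/Vd)·f/(1−f), so D = Cmin,ss·Vd·(1−f)/f.
D = 22 × 202 × (1−f)/f ≈ 22 × 202 × 1.80462 ≈ 8019.73 mg.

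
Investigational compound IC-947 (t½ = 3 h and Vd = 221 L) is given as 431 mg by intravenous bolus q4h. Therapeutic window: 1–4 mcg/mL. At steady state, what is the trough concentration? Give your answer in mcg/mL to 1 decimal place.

1.3 mcg/mL

k = ln2/t½ = ln2/3 ≈ 0.231049 h⁻¹; fraction remaining f = e^(−kτ) = e^(−0.231049×4) ≈ 0.3969.
Each bolus raises the concentration by D/Vd = 431/221 ≈ 1.950 mcg/mL.
Steady-state trough Cmin,ss = C₀·f/(1−f) ≈ 1.950 × 0.3969/0.6031 ≈ 1.283 mcg/mL.
Trough 1.3 mcg/mL vs MEC 1 mcg/mL: adequate.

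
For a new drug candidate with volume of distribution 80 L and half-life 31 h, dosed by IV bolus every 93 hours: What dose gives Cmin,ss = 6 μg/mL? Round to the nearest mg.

3360 mg

τ/t½ = 93/31 ≈ 3, so f = (1/2)^(93/31) ≈ 0.125000.
Cmin,ss = (D/Vd)·f/(1−f), so D = Cmin,ss·Vd·(1−f)/f.
D = 6 × 80 × (1−f)/f ≈ 6 × 80 × 7.00000 ≈ 3360.00 mg.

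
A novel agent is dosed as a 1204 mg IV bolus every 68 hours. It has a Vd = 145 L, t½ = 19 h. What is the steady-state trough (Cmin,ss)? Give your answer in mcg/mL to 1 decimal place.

τ/t½ = 68/19 ≈ 3.5789, so fraction remaining f = (1/2)^(68/19) ≈ 0.0837.
Accumulation ratio R = 1/(1 − f) ≈ 1/0.9163 ≈ 1.0913.
Single-dose peak C₀ = D/Vd = 1204/145 ≈ 8.303 mcg/mL.
Cmax,ss = C₀/(1 − f) ≈ 8.303/0.9163 ≈ 9.061 mcg/mL.
Steady-state trough Cmin,ss = Cmax,ss·f ≈ 9.061 × 0.0837 ≈ 0.758 mcg/mL.

0.8 mcg/mL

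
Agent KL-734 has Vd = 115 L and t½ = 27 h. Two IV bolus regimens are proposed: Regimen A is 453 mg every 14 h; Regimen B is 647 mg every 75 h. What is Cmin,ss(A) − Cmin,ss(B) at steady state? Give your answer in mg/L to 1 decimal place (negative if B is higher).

8.1 mg/L

Regimen A: f = (1/2)^(14/27) ≈ 0.6981; Cmin,ss = (453/115)·f/(1−f) ≈ 9.109 mg/L.
Regimen B: f = (1/2)^(75/27) ≈ 0.1458; Cmin,ss = (647/115)·f/(1−f) ≈ 0.960 mg/L.
Difference ≈ 9.109 − 0.960 ≈ 8.149 mg/L.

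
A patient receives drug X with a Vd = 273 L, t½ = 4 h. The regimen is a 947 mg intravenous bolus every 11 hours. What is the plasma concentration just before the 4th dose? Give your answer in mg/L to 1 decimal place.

f = (1/2)^(τ/t½) = (1/2)^(11/4) ≈ 0.1487.
C₀ = D/Vd = 947/273 ≈ 3.469 mg/L.
Before the 4th dose, 3 doses have been given. Superposition: Cmin = C₀·(f + f² + … + f^3).
≈ 3.469 × (0.1487 + 0.0221 + 0.0033) ≈ 3.469 × 0.1741 ≈ 0.604 mg/L.

0.6 mg/L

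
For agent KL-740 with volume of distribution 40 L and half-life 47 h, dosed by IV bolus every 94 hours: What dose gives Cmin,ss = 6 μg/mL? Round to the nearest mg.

720 mg

τ/t½ = 94/47 ≈ 2, so f = (1/2)^(94/47) ≈ 0.250000.
Cmin,ss = (D/Vd)·f/(1−f), so D = Cmin,ss·Vd·(1−f)/f.
D = 6 × 40 × (1−f)/f ≈ 6 × 40 × 3.00000 ≈ 720.00 mg.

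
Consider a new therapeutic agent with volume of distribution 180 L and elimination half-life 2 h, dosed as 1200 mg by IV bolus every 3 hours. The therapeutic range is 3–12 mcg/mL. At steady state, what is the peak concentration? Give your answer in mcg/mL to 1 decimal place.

Over one 3-h interval, 3/2 ≈ 1.5 half-lives elapse, leaving f ≈ 0.3536 of each dose.
At steady state, accumulation factor R = 1/(1 − e^(−kτ)) ≈ 1.5470.
Single-dose peak C₀ = D/Vd = 1200/180 ≈ 6.667 mcg/mL.
Cmax,ss = C₀/(1 − f) ≈ 6.667/0.6464 ≈ 10.314 mcg/mL.
Peak 10.3 mcg/mL vs MTC 12 mcg/mL: below toxic threshold.

10.3 mcg/mL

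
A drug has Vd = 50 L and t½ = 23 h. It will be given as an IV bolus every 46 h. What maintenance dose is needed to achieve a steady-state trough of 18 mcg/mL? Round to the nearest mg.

2700 mg

τ/t½ = 46/23 ≈ 2, so f = (1/2)^(46/23) ≈ 0.250000.
Cmin,ss = (D/Vd)·f/(1−f), so D = Cmin,ss·Vd·(1−f)/f.
D = 18 × 50 × (1−f)/f ≈ 18 × 50 × 3.00000 ≈ 2700.00 mg.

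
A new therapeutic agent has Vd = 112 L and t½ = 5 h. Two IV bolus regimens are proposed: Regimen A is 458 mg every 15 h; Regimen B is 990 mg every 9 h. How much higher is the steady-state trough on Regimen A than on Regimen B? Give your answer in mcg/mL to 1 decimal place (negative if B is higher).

-3.0 mcg/mL

Regimen A: f = (1/2)^(15/5) ≈ 0.1250; Cmin,ss = (458/112)·f/(1−f) ≈ 0.584 mcg/mL.
Regimen B: f = (1/2)^(9/5) ≈ 0.2872; Cmin,ss = (990/112)·f/(1−f) ≈ 3.562 mcg/mL.
Difference ≈ 0.584 − 3.562 ≈ -2.978 mcg/mL.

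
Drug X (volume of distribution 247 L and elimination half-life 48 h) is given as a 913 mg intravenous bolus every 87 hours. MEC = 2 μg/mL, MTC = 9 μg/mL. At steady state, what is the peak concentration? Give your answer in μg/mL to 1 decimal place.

τ/t½ = 87/48 ≈ 1.8125, so fraction remaining f = (1/2)^(87/48) ≈ 0.2847.
At steady state, accumulation factor R = 1/(1 − e^(−kτ)) ≈ 1.3980.
Each bolus raises the concentration by D/Vd = 913/247 ≈ 3.696 μg/mL.
Steady-state peak Cmax,ss = C₀·R ≈ 3.696 × 1.3980 ≈ 5.167 μg/mL.
Peak 5.2 μg/mL vs MTC 9 μg/mL: below toxic threshold.

5.2 μg/mL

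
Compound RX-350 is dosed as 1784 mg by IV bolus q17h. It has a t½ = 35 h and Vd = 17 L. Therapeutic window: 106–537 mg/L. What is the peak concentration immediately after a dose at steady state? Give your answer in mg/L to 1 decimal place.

367.1 mg/L

k = ln2/t½ = ln2/35 ≈ 0.019804 h⁻¹; fraction remaining f = e^(−kτ) = e^(−0.019804×17) ≈ 0.7141.
At steady state, accumulation factor R = 1/(1 − e^(−kτ)) ≈ 3.4977.
Single-dose peak C₀ = D/Vd = 1784/17 ≈ 104.941 mg/L.
Steady-state peak Cmax,ss = C₀·R ≈ 104.941 × 3.4977 ≈ 367.052 mg/L.
Peak 367.1 mg/L vs MTC 537 mg/L: below toxic threshold.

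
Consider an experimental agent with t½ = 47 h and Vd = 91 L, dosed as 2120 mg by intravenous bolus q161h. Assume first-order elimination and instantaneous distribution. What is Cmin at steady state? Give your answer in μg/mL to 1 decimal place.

2.4 μg/mL

Over one 161-h interval, 161/47 ≈ 3.4255 half-lives elapse, leaving f ≈ 0.0931 of each dose.
Each bolus raises the concentration by D/Vd = 2120/91 ≈ 23.297 μg/mL.
Steady-state trough Cmin,ss = C₀·f/(1−f) ≈ 23.297 × 0.0931/0.9069 ≈ 2.392 μg/mL.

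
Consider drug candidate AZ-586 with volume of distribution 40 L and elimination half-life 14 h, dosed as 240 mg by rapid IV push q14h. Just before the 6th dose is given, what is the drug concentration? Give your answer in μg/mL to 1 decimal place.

5.8 μg/mL

f = (1/2)^(τ/t½) = (1/2)^(14/14) ≈ 0.5000.
C₀ = D/Vd = 240/40 ≈ 6.000 μg/mL.
Before the 6th dose, 5 doses have been given. Superposition: Cmin = C₀·(f + f² + … + f^5).
≈ 6.000 × (0.5000 + 0.2500 + 0.1250 + 0.0625 + 0.0313) ≈ 6.000 × 0.9688 ≈ 5.813 μg/mL.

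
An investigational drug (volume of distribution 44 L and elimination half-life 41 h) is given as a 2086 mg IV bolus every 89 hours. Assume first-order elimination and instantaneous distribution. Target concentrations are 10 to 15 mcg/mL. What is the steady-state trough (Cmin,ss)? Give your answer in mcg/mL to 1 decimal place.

k = ln2/t½ = ln2/41 ≈ 0.016906 h⁻¹; fraction remaining f = e^(−kτ) = e^(−0.016906×89) ≈ 0.2221.
Each bolus raises the concentration by D/Vd = 2086/44 ≈ 47.409 mcg/mL.
Steady-state trough Cmin,ss = C₀·f/(1−f) ≈ 47.409 × 0.2221/0.7779 ≈ 13.536 mcg/mL.
Trough 13.5 mcg/mL vs MEC 10 mcg/mL: adequate.

13.5 mcg/mL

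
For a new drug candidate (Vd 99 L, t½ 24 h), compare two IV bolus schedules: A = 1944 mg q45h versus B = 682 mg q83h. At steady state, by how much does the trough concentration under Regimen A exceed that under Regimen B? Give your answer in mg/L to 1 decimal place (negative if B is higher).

Regimen A: f = (1/2)^(45/24) ≈ 0.2726; Cmin,ss = (1944/99)·f/(1−f) ≈ 7.359 mg/L.
Regimen B: f = (1/2)^(83/24) ≈ 0.0910; Cmin,ss = (682/99)·f/(1−f) ≈ 0.690 mg/L.
Difference ≈ 7.359 − 0.690 ≈ 6.669 mg/L.

6.7 mg/L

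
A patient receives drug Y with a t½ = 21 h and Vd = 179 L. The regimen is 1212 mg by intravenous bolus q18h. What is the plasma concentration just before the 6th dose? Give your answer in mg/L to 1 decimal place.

f = (1/2)^(τ/t½) = (1/2)^(18/21) ≈ 0.5520.
C₀ = D/Vd = 1212/179 ≈ 6.771 mg/L.
Before the 6th dose, 5 doses have been given. Superposition: Cmin = C₀·(f + f² + … + f^5).
≈ 6.771 × (0.5520 + 0.3047 + 0.1682 + 0.0928 + 0.0513) ≈ 6.771 × 1.1690 ≈ 7.915 mg/L.

7.9 mg/L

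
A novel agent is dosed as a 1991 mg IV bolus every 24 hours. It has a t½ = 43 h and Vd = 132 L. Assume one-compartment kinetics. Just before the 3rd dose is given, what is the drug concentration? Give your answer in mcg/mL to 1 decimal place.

f = (1/2)^(τ/t½) = (1/2)^(24/43) ≈ 0.6792.
C₀ = D/Vd = 1991/132 ≈ 15.083 mcg/mL.
Before the 3rd dose, 2 doses have been given. Superposition: Cmin = C₀·(f + f²).
≈ 15.083 × (0.6792 + 0.4613) ≈ 15.083 × 1.1405 ≈ 17.202 mcg/mL.

17.2 mcg/mL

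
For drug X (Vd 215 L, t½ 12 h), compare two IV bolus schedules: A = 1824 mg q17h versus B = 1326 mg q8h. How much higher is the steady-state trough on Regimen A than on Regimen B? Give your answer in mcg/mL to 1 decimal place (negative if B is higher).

-5.4 mcg/mL

Regimen A: f = (1/2)^(17/12) ≈ 0.3746; Cmin,ss = (1824/215)·f/(1−f) ≈ 5.082 mcg/mL.
Regimen B: f = (1/2)^(8/12) ≈ 0.6300; Cmin,ss = (1326/215)·f/(1−f) ≈ 10.501 mcg/mL.
Difference ≈ 5.082 − 10.501 ≈ -5.419 mcg/mL.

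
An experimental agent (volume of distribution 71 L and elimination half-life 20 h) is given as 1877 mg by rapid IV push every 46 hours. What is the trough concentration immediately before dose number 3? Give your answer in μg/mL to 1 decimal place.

f = (1/2)^(τ/t½) = (1/2)^(46/20) ≈ 0.2031.
C₀ = D/Vd = 1877/71 ≈ 26.437 μg/mL.
Before the 3rd dose, 2 doses have been given. Superposition: Cmin = C₀·(f + f²).
≈ 26.437 × (0.2031 + 0.0412) ≈ 26.437 × 0.2443 ≈ 6.459 μg/mL.

6.5 μg/mL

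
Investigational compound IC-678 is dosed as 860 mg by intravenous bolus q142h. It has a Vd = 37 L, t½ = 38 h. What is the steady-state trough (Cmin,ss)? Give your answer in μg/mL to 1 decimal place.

1.9 μg/mL

k = ln2/t½ = ln2/38 ≈ 0.018241 h⁻¹; fraction remaining f = e^(−kτ) = e^(−0.018241×142) ≈ 0.0750.
Accumulation ratio R = 1/(1 − f) ≈ 1/0.9250 ≈ 1.0811.
Each bolus raises the concentration by D/Vd = 860/37 ≈ 23.243 μg/mL.
Cmax,ss = C₀/(1 − f) ≈ 23.243/0.9250 ≈ 25.128 μg/mL.
Steady-state trough Cmin,ss = Cmax,ss·f ≈ 25.128 × 0.0750 ≈ 1.885 μg/mL.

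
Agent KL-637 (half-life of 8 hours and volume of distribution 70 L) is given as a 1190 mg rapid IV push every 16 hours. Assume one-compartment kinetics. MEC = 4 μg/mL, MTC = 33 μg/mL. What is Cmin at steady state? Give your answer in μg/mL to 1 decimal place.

The dosing interval is 2 half-lives, so f = 2^(−2) = 0.25.
At steady state, R = 1/(1 − 0.25) = 4/3.
Single-dose peak C₀ = D/Vd = 1190/70 = 17 μg/mL.
Steady-state peak Cmax,ss = C₀·R = 17 × 4/3 ≈ 22.667 μg/mL.
Steady-state trough Cmin,ss = Cmax,ss·f ≈ 22.667 × 0.25 ≈ 5.667 μg/mL.
Trough 5.7 μg/mL vs MEC 4 μg/mL: adequate.

5.7 μg/mL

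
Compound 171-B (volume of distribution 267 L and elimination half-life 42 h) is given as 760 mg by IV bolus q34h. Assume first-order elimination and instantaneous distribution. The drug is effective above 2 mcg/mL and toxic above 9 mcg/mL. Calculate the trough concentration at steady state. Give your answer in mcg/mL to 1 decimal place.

Over one 34-h interval, 34/42 ≈ 0.80952 half-lives elapse, leaving f ≈ 0.5706 of each dose.
Accumulation ratio R = 1/(1 − f) ≈ 1/0.4294 ≈ 2.3288.
Each bolus raises the concentration by D/Vd = 760/267 ≈ 2.846 mcg/mL.
Cmax,ss = C₀/(1 − f) ≈ 2.846/0.4294 ≈ 6.628 mcg/mL.
One interval later, Cmin,ss = Cmax,ss·e^(−kτ) ≈ 6.628 × 0.5706 ≈ 3.782 mcg/mL.
Trough 3.8 mcg/mL vs MEC 2 mcg/mL: adequate.

3.8 mcg/mL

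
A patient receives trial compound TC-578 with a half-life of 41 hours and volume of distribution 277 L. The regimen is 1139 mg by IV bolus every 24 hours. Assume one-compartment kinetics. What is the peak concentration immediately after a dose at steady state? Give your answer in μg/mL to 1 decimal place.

12.3 μg/mL

k = ln2/t½ = ln2/41 ≈ 0.016906 h⁻¹; fraction remaining f = e^(−kτ) = e^(−0.016906×24) ≈ 0.6665.
Accumulation ratio R = 1/(1 − f) ≈ 1/0.3335 ≈ 2.9985.
Single-dose peak C₀ = D/Vd = 1139/277 ≈ 4.112 μg/mL.
Cmax,ss = C₀/(1 − f) ≈ 4.112/0.3335 ≈ 12.330 μg/mL.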